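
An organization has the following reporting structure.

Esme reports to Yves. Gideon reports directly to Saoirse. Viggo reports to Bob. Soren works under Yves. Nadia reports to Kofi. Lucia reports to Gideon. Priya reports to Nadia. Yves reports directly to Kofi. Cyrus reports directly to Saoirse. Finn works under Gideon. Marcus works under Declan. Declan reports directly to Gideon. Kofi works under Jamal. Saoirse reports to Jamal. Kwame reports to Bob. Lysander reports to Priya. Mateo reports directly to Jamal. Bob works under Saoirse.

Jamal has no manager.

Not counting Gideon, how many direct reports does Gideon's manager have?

Gideon reports to Saoirse. Saoirse's other direct reports are Cyrus, Bob — 2 peers.

2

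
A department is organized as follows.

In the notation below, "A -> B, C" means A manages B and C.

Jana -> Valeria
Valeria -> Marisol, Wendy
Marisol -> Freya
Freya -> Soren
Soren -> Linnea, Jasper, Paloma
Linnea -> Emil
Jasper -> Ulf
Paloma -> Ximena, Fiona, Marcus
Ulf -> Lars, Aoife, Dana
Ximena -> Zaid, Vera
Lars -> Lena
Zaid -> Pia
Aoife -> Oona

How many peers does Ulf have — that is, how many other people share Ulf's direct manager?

Ulf reports to Jasper, and Jasper has no other direct reports. Ulf has 0 peers.

0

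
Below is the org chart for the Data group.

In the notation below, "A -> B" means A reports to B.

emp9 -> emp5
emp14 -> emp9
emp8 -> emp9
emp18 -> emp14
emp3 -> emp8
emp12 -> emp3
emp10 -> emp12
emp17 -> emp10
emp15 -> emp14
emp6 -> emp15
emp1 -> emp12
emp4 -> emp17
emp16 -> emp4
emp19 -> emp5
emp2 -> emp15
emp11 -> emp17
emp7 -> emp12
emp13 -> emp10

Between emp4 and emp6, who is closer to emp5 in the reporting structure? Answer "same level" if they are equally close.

emp4 is 7 levels below emp5; emp6 is 4. emp6 is higher.

emp6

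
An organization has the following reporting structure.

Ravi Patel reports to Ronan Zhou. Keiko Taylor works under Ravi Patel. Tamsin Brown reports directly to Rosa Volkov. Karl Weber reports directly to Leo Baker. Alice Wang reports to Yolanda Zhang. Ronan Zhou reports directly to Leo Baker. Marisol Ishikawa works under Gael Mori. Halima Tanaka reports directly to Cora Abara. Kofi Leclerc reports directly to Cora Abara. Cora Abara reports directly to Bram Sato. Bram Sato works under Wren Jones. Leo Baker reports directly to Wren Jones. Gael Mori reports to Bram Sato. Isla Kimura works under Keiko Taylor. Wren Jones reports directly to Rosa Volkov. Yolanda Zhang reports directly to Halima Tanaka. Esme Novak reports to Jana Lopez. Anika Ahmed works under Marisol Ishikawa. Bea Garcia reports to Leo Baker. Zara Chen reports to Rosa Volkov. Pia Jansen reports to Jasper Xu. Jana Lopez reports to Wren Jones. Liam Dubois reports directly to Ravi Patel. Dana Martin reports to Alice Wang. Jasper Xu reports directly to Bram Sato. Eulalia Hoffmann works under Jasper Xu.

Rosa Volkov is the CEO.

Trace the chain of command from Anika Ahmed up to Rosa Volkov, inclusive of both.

Anika Ahmed -> Marisol Ishikawa -> Gael Mori -> Bram Sato -> Wren Jones -> Rosa Volkov

Anika Ahmed reports to Marisol Ishikawa. Marisol Ishikawa reports to Gael Mori. Gael Mori reports to Bram Sato. Bram Sato reports to Wren Jones. Wren Jones reports to Rosa Volkov. Rosa Volkov is at the top.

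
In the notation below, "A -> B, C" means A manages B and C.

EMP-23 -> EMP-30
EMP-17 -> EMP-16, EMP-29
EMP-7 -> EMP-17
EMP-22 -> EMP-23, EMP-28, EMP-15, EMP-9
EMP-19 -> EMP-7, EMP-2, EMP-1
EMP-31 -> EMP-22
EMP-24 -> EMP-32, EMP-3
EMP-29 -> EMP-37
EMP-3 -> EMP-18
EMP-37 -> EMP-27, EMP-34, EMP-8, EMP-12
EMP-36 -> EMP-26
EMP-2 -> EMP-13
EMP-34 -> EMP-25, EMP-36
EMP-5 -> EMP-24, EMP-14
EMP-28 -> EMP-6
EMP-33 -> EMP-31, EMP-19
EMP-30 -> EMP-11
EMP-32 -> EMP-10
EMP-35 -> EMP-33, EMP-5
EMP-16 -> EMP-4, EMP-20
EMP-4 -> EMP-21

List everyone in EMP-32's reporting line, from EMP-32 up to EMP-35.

EMP-32 -> EMP-24 -> EMP-5 -> EMP-35

EMP-32 reports to EMP-24. EMP-24 reports to EMP-5. EMP-5 reports to EMP-35. EMP-35 is at the top.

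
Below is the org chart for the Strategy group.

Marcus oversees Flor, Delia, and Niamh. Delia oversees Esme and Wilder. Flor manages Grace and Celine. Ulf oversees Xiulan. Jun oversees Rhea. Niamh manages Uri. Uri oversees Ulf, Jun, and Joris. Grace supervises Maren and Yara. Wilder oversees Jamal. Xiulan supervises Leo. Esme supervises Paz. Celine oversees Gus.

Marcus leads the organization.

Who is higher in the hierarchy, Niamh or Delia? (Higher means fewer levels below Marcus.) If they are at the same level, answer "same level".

same level

Both Niamh and Delia are 1 level below Marcus.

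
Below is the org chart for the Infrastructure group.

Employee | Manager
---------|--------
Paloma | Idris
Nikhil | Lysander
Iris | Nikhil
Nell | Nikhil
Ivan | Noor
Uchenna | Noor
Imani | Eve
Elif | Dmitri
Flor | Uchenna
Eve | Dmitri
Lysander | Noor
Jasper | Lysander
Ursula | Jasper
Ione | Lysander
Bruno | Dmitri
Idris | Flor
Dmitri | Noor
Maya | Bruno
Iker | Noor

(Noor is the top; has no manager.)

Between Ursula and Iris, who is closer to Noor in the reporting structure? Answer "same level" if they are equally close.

Both Ursula and Iris are 3 levels below Noor.

same level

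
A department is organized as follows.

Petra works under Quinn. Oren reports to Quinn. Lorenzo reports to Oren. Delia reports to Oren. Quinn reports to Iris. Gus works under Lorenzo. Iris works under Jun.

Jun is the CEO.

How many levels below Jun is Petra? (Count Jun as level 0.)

Chain from Petra up to Jun: Petra → Quinn → Iris → Jun. That is 3 steps up, so Petra is 3 levels below Jun.

3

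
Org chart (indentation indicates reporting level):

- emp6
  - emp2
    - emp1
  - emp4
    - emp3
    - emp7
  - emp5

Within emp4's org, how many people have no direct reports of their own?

The people in emp4's organization with no one reporting to them are emp7, emp3. That is 2.

2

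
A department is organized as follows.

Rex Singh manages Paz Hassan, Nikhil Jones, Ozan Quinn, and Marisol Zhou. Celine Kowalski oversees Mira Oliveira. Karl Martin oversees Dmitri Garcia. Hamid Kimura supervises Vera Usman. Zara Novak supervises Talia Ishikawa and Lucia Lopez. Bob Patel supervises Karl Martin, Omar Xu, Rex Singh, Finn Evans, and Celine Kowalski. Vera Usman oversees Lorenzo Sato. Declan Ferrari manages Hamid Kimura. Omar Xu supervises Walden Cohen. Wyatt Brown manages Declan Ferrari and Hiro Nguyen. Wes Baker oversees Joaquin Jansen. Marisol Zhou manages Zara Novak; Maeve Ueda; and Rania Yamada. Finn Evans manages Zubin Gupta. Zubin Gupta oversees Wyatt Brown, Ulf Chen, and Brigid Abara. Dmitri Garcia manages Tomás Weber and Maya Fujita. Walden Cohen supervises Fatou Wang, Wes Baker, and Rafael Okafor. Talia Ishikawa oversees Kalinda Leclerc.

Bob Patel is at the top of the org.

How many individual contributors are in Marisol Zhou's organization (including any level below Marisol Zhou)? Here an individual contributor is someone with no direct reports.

4

The people in Marisol Zhou's organization with no one reporting to them are Rania Yamada, Maeve Ueda, Lucia Lopez, Kalinda Leclerc. That is 4.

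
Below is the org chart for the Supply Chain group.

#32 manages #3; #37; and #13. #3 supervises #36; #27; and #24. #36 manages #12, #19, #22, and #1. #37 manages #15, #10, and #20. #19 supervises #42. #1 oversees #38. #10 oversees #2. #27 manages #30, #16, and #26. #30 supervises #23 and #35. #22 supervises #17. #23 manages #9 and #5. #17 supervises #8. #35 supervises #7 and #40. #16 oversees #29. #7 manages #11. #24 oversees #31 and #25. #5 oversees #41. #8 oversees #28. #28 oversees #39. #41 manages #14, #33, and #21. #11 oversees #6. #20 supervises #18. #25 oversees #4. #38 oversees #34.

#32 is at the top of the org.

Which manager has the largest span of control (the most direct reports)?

#36

Direct-report counts: #32 has 3; #37 has 3; #20 has 1; #10 has 1; #3 has 3; #24 has 2; #25 has 1; #27 has 3; #16 has 1; #30 has 2; #35 has 2; #7 has 1; #11 has 1; #23 has 2; #5 has 1; #41 has 3; #36 has 4; #22 has 1; #17 has 1; #8 has 1; #28 has 1; #1 has 1; #38 has 1; #19 has 1. The largest is 4, held by #36.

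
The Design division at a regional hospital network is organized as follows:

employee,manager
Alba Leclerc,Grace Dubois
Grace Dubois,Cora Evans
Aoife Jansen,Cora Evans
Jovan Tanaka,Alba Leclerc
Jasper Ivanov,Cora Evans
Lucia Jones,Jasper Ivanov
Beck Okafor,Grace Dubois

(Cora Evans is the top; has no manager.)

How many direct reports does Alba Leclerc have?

1

Alba Leclerc directly manages Jovan Tanaka. That is 1 direct report.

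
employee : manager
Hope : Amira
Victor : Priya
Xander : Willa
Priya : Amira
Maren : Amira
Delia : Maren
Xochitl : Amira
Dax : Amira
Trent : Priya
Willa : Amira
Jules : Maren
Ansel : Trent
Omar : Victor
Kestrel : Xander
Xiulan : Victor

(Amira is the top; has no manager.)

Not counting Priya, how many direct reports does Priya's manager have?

Priya reports to Amira. Amira's other direct reports are Maren, Hope, Willa, Dax, Xochitl — 5 peers.

5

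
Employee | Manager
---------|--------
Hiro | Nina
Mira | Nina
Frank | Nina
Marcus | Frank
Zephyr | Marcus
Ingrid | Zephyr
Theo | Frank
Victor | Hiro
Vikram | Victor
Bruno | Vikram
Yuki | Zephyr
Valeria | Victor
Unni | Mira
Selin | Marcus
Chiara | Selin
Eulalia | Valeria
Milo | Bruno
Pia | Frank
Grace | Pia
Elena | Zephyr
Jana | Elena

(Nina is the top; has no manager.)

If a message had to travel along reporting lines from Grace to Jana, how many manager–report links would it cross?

6

Grace is 2 levels below Frank, and Jana is 4 levels below Frank (their lowest common manager). The shortest path runs up from Grace to Frank and back down to Jana: 2 + 4 = 6 links.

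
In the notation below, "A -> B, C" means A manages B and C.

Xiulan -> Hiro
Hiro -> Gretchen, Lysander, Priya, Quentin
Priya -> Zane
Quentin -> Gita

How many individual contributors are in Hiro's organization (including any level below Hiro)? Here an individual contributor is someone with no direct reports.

The people in Hiro's organization with no one reporting to them are Gita, Zane, Lysander, Gretchen. That is 4.

4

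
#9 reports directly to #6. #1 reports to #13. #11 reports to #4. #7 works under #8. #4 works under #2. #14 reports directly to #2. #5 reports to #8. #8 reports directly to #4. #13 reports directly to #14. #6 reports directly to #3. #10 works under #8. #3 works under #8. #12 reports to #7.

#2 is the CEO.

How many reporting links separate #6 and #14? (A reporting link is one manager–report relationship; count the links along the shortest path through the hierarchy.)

5

#6 is 4 levels below #2, and #14 is 1 level below #2 (their lowest common manager). The shortest path runs up from #6 to #2 and back down to #14: 4 + 1 = 5 links.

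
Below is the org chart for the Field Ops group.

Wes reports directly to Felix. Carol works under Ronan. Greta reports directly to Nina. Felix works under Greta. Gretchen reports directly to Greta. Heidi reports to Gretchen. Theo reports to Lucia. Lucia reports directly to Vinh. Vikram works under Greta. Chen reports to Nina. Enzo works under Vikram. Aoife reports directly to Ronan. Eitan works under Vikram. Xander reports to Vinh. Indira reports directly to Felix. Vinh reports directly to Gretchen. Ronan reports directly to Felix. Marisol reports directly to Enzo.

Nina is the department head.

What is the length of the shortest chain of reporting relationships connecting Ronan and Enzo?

Ronan is 2 levels below Greta, and Enzo is 2 levels below Greta (their lowest common manager). The shortest path runs up from Ronan to Greta and back down to Enzo: 2 + 2 = 4 links.

4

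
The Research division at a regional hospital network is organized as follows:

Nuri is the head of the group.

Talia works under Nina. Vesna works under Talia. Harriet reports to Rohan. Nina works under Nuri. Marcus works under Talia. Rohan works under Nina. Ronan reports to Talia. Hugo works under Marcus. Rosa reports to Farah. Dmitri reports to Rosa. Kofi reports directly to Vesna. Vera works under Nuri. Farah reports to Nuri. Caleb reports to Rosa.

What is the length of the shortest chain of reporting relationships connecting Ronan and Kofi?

3

Ronan is 1 level below Talia, and Kofi is 2 levels below Talia (their lowest common manager). The shortest path runs up from Ronan to Talia and back down to Kofi: 1 + 2 = 3 links.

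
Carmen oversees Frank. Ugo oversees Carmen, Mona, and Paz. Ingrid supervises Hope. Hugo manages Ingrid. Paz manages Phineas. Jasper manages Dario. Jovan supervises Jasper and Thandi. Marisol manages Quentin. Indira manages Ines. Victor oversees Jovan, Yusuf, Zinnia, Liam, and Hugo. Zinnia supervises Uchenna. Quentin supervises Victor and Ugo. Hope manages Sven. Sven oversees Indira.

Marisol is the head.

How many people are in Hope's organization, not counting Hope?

Hope directly manages Sven. Under Sven: Indira, Ines (2). That's 3 in total.

3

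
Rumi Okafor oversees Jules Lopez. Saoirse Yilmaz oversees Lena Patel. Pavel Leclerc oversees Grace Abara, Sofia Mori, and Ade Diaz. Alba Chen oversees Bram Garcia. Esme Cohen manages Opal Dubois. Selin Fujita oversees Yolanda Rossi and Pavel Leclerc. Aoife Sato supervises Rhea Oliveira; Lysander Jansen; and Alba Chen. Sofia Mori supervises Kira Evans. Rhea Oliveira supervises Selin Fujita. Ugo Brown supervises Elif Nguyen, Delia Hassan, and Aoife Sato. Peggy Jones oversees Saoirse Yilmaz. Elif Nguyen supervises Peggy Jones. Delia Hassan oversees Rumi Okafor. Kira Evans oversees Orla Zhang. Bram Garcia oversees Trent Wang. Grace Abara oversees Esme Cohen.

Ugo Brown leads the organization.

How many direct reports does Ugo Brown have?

Ugo Brown directly manages Aoife Sato, Elif Nguyen, Delia Hassan. That is 3 direct reports.

3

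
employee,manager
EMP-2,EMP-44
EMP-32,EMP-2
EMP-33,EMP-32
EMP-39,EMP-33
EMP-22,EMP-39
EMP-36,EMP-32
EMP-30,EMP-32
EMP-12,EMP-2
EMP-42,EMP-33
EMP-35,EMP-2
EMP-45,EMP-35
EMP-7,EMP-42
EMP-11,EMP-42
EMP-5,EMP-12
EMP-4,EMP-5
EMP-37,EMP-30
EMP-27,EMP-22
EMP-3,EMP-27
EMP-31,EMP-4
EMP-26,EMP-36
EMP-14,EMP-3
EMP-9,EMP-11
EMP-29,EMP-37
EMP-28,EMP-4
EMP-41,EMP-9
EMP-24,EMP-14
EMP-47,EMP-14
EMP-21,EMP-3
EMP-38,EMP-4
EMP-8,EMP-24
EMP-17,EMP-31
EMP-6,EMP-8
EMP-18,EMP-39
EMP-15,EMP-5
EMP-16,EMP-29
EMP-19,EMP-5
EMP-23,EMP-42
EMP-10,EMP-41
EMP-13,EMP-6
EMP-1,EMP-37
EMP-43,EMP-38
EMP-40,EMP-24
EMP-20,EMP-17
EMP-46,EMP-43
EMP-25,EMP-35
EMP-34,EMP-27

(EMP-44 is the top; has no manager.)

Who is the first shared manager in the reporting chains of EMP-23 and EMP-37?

EMP-23's chain of managers is EMP-42, EMP-33, EMP-32, EMP-2, EMP-44. EMP-37's chain of managers is EMP-30, EMP-32, EMP-2, EMP-44. The first manager that appears in both chains is EMP-32.

EMP-32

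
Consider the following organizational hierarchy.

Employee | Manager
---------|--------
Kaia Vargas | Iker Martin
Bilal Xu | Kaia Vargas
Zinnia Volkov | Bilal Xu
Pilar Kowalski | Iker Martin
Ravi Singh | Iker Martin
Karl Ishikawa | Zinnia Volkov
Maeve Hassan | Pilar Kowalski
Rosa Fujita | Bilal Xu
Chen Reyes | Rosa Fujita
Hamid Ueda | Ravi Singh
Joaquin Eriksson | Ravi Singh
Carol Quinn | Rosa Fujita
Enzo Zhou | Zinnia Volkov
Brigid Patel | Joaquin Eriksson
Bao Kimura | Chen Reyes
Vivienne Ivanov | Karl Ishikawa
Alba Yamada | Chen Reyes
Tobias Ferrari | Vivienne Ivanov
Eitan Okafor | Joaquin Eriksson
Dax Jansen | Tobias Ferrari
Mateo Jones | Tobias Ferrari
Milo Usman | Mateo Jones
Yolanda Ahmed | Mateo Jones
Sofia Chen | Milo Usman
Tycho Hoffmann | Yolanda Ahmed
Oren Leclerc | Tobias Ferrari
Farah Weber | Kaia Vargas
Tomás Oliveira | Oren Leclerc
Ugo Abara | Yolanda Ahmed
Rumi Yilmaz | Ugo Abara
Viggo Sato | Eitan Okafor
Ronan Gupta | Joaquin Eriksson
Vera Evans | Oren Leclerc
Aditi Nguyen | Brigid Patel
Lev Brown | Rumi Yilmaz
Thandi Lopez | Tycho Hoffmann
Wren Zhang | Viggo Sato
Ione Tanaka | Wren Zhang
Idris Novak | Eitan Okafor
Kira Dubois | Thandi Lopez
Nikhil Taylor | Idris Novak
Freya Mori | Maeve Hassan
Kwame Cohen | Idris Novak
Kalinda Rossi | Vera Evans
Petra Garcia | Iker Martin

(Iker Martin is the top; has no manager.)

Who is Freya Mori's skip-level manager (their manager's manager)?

Freya Mori reports to Maeve Hassan, and Maeve Hassan reports to Pilar Kowalski. So Freya Mori's skip-level manager is Pilar Kowalski.

Pilar Kowalski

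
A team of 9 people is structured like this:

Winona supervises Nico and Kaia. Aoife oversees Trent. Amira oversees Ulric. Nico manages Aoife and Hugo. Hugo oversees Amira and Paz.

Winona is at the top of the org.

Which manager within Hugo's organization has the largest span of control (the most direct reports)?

Hugo

Direct-report counts within Hugo's organization: Hugo has 2; Amira has 1. The largest is 2, held by Hugo.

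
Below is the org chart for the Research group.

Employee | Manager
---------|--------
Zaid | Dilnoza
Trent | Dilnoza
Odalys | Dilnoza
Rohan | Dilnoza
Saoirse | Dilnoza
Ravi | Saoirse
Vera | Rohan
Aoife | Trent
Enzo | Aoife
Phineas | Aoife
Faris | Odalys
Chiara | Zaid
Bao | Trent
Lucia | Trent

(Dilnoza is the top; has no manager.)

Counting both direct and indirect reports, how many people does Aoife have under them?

Aoife directly manages Enzo, Phineas. Enzo has no reports. Phineas has no reports. So Aoife's organization is 2 direct reports plus everyone under them: 1 + 1 = 2.

2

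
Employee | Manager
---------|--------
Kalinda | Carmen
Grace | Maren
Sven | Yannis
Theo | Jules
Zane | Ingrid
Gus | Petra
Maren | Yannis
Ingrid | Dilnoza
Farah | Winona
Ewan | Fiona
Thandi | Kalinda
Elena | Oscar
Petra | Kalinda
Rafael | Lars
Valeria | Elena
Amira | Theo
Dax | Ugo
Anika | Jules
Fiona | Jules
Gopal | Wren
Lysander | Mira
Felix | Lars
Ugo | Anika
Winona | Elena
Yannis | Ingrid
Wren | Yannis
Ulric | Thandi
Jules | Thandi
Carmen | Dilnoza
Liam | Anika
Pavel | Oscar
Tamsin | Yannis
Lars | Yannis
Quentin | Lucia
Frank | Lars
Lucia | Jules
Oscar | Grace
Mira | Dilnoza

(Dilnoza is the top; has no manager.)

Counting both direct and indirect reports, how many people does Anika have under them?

3

Anika directly manages Ugo, Liam. Under Ugo: Dax (1). Liam has no reports. So Anika's organization is 2 direct reports plus everyone under them: 2 + 1 = 3.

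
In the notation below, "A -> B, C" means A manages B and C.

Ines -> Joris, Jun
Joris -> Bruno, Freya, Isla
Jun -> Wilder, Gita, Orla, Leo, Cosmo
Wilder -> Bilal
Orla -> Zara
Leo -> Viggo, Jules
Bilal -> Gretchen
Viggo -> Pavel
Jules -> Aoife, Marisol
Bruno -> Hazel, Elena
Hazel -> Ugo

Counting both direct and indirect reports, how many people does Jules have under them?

Jules directly manages Aoife, Marisol. Aoife has no reports. Marisol has no reports. So Jules's organization is 2 direct reports plus everyone under them: 1 + 1 = 2.

2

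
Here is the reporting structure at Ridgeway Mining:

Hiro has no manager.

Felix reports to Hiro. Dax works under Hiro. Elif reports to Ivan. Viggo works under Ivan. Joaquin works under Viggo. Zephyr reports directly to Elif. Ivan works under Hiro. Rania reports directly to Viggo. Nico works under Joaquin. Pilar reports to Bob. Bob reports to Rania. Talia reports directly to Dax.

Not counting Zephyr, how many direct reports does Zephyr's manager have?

Zephyr reports to Elif, and Elif has no other direct reports. Zephyr has 0 peers.

0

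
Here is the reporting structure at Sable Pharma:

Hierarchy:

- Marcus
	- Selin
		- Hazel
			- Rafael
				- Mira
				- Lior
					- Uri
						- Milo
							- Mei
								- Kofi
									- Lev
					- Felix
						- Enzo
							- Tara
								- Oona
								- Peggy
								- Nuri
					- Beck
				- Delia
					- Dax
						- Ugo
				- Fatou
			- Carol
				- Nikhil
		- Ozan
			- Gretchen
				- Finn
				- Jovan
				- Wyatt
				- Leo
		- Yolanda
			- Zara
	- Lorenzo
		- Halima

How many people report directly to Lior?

Lior directly manages Uri, Felix, Beck. That is 3 direct reports.

3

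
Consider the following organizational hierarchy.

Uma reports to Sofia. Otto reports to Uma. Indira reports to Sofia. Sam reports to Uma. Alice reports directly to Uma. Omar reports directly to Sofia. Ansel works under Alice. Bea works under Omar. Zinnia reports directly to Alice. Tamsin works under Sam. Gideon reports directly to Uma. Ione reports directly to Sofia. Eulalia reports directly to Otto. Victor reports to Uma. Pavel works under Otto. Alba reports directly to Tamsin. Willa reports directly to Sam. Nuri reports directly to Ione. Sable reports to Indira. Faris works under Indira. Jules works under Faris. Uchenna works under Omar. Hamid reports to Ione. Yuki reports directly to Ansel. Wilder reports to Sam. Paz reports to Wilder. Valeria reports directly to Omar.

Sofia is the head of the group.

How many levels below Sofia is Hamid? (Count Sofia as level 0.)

Chain from Hamid up to Sofia: Hamid → Ione → Sofia. That is 2 steps up, so Hamid is 2 levels below Sofia.

2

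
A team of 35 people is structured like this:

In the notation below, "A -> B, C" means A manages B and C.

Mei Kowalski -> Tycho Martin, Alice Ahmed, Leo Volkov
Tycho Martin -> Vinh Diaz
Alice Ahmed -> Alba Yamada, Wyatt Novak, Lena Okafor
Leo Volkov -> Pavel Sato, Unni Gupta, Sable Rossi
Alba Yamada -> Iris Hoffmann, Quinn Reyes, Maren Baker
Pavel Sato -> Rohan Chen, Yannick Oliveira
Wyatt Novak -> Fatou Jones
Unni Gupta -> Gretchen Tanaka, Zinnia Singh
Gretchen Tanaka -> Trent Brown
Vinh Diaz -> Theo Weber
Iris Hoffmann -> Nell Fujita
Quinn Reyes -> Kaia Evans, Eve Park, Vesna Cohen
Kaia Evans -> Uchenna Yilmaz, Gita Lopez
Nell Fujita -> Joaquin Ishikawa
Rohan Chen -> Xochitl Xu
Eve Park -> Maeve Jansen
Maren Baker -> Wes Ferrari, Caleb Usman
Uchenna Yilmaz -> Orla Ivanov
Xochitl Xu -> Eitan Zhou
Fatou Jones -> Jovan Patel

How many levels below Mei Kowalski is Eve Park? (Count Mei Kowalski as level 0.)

4

Chain from Eve Park up to Mei Kowalski: Eve Park → Quinn Reyes → Alba Yamada → Alice Ahmed → Mei Kowalski. That is 4 steps up, so Eve Park is 4 levels below Mei Kowalski.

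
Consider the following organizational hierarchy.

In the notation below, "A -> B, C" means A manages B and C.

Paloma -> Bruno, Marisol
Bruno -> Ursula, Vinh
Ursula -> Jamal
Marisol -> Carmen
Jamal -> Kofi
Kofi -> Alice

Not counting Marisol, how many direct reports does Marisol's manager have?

Marisol reports to Paloma. Paloma's other direct reports are Bruno — 1 peer.

1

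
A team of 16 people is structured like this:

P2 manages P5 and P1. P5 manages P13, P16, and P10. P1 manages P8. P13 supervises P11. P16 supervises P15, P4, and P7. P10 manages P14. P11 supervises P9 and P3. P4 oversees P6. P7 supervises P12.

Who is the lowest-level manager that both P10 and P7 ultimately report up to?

P5

P10's chain of managers is P5, P2. P7's chain of managers is P16, P5, P2. The first manager that appears in both chains is P5.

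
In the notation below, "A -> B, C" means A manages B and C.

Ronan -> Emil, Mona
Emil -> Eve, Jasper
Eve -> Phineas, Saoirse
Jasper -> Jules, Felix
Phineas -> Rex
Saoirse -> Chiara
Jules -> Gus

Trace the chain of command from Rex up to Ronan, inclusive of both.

Rex -> Phineas -> Eve -> Emil -> Ronan

Rex reports to Phineas. Phineas reports to Eve. Eve reports to Emil. Emil reports to Ronan. Ronan is at the top.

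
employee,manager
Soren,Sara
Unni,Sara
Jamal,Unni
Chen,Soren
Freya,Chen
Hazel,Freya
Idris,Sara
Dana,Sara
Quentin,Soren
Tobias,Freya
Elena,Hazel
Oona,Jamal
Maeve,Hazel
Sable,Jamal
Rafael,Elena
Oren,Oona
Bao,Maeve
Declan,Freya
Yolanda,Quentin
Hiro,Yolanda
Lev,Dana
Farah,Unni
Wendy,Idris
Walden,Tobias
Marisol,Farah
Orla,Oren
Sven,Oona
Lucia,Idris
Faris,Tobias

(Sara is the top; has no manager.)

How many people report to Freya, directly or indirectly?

9

Freya directly manages Hazel, Tobias, Declan. Under Hazel: Maeve, Bao, Elena, Rafael (4). Under Tobias: Faris, Walden (2). Declan has no reports. So Freya's organization is 3 direct reports plus everyone under them: 5 + 3 + 1 = 9.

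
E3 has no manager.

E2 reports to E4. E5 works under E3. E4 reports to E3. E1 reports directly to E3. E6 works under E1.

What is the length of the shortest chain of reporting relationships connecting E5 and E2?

E5 is 1 level below E3, and E2 is 2 levels below E3 (their lowest common manager). The shortest path runs up from E5 to E3 and back down to E2: 1 + 2 = 3 links.

3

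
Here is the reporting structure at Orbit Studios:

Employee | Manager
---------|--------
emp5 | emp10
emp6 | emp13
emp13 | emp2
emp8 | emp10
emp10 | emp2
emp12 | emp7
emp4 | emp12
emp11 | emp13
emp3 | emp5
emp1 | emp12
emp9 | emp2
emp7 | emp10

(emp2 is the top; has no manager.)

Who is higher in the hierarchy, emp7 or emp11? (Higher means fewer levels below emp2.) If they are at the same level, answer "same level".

Both emp7 and emp11 are 2 levels below emp2.

same level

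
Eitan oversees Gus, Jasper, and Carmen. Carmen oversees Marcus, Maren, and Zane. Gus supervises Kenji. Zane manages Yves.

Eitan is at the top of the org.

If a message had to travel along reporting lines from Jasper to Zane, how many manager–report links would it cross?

3

Jasper is 1 level below Eitan, and Zane is 2 levels below Eitan (their lowest common manager). The shortest path runs up from Jasper to Eitan and back down to Zane: 1 + 2 = 3 links.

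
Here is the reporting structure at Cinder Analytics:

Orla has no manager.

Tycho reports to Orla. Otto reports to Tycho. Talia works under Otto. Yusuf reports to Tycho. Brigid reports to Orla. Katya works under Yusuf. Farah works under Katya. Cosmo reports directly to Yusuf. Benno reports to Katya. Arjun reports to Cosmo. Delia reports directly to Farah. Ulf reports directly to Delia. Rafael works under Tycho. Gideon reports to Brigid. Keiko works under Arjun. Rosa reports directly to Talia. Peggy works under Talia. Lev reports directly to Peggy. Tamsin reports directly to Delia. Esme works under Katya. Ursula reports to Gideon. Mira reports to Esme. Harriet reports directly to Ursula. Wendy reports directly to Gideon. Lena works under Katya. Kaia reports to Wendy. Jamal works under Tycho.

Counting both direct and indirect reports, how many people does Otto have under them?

Otto directly manages Talia. Under Talia: Peggy, Lev, Rosa (3). That's 4 in total.

4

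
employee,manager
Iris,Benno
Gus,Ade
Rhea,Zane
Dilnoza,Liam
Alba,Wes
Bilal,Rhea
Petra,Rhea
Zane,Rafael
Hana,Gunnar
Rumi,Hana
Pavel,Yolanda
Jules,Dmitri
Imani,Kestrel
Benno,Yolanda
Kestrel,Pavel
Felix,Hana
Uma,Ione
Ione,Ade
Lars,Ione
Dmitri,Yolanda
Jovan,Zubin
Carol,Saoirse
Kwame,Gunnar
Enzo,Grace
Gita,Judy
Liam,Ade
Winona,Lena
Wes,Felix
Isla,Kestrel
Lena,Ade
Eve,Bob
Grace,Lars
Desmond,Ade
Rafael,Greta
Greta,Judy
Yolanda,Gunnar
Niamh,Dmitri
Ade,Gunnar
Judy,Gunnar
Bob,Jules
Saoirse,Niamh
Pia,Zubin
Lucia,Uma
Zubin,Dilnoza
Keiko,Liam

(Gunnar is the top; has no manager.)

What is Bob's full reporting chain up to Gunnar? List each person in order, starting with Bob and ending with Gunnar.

Bob reports to Jules. Jules reports to Dmitri. Dmitri reports to Yolanda. Yolanda reports to Gunnar. Gunnar is at the top.

Bob -> Jules -> Dmitri -> Yolanda -> Gunnar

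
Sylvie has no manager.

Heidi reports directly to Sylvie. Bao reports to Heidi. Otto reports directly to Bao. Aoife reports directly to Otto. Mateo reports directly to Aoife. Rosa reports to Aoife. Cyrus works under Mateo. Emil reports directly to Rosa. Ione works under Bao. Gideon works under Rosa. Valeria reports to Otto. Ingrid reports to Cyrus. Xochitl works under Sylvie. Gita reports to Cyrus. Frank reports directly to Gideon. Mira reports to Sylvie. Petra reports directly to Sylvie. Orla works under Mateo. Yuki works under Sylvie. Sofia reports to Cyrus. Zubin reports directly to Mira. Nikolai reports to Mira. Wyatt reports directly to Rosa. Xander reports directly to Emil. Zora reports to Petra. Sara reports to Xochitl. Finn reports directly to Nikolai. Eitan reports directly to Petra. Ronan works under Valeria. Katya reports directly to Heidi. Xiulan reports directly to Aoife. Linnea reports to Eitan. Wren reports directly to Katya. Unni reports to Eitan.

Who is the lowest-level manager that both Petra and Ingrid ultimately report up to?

Petra's chain of managers is Sylvie. Ingrid's chain of managers is Cyrus, Mateo, Aoife, Otto, Bao, Heidi, Sylvie. The first manager that appears in both chains is Sylvie.

Sylvie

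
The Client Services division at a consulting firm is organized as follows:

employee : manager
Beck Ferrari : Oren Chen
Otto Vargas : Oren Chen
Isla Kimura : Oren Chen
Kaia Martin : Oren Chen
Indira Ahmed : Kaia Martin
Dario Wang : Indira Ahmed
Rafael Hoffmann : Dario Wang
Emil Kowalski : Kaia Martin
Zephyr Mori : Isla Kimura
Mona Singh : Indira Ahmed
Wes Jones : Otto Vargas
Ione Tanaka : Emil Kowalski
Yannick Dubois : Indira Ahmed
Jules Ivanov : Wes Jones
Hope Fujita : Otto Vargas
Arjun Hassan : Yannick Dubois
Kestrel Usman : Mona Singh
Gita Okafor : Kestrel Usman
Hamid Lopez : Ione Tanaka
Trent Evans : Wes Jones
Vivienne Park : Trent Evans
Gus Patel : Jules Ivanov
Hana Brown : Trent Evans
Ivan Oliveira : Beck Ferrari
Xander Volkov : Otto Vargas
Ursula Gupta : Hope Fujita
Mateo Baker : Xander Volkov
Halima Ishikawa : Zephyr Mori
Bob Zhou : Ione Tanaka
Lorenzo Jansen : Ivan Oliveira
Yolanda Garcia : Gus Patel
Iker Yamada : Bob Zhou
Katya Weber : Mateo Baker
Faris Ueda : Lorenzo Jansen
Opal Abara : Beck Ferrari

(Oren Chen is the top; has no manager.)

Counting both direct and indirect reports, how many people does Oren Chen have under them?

Oren Chen directly manages Beck Ferrari, Otto Vargas, Isla Kimura, Kaia Martin. Under Beck Ferrari: Opal Abara, Ivan Oliveira, Lorenzo Jansen, Faris Ueda (4). Under Otto Vargas: Xander Volkov, Mateo Baker, Katya Weber, Hope Fujita, Ursula Gupta, Wes Jones, Trent Evans, Hana Brown, Vivienne Park, Jules Ivanov, Gus Patel, Yolanda Garcia (12). Under Isla Kimura: Zephyr Mori, Halima Ishikawa (2). Under Kaia Martin: Emil Kowalski, Ione Tanaka, Bob Zhou, Iker Yamada, Hamid Lopez, Indira Ahmed, Yannick Dubois, Arjun Hassan, Mona Singh, Kestrel Usman, Gita Okafor, Dario Wang, Rafael Hoffmann (13). So Oren Chen's organization is 4 direct reports plus everyone under them: 5 + 13 + 3 + 14 = 35.

35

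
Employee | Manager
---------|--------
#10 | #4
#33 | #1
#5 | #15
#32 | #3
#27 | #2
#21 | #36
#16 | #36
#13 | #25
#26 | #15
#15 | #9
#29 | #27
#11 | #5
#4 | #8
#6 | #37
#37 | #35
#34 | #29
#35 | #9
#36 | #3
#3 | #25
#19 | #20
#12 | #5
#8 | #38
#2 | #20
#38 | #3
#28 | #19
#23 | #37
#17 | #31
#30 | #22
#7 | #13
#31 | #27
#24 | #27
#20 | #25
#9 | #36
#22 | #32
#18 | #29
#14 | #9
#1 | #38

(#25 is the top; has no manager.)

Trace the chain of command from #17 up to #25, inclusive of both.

#17 -> #31 -> #27 -> #2 -> #20 -> #25

#17 reports to #31. #31 reports to #27. #27 reports to #2. #2 reports to #20. #20 reports to #25. #25 is at the top.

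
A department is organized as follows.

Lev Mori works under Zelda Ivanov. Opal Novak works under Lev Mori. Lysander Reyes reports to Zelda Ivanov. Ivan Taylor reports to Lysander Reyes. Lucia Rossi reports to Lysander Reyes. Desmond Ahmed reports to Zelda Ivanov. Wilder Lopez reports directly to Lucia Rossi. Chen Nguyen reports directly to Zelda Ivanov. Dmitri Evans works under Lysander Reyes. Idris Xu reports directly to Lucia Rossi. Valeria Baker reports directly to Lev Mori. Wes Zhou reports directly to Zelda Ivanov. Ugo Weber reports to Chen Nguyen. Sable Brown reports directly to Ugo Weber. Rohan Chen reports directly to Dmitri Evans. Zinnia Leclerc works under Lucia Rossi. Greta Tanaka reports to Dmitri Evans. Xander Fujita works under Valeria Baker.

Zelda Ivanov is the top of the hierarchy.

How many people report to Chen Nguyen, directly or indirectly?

Chen Nguyen directly manages Ugo Weber. Under Ugo Weber: Sable Brown (1). That's 2 in total.

2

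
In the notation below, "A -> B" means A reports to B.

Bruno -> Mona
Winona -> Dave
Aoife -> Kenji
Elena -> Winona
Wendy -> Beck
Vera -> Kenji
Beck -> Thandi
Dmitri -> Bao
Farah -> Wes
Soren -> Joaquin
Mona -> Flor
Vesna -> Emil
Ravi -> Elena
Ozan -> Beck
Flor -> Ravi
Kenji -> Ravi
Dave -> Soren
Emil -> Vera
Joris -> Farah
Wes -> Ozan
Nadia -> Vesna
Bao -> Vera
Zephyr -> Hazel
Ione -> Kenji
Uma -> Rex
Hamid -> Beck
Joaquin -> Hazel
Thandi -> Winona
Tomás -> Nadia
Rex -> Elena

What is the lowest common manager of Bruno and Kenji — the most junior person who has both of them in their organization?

Bruno's chain of managers is Mona, Flor, Ravi, Elena, Winona, Dave, Soren, Joaquin, Hazel. Kenji's chain of managers is Ravi, Elena, Winona, Dave, Soren, Joaquin, Hazel. The first manager that appears in both chains is Ravi.

Ravi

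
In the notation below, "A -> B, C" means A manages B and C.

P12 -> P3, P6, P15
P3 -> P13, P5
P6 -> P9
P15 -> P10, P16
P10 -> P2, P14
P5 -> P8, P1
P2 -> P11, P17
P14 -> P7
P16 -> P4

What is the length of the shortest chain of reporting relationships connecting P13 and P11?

P13 is 2 levels below P12, and P11 is 4 levels below P12 (their lowest common manager). The shortest path runs up from P13 to P12 and back down to P11: 2 + 4 = 6 links.

6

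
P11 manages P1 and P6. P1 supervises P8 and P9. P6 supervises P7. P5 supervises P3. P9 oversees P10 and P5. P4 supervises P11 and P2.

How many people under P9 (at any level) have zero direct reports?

2

The people in P9's organization with no one reporting to them are P3, P10. That is 2.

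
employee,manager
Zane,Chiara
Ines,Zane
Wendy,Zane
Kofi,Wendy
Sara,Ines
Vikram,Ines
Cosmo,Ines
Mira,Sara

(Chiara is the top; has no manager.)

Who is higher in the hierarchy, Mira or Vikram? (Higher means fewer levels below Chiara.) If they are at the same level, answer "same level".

Vikram

Mira is 4 levels below Chiara; Vikram is 3. Vikram is higher.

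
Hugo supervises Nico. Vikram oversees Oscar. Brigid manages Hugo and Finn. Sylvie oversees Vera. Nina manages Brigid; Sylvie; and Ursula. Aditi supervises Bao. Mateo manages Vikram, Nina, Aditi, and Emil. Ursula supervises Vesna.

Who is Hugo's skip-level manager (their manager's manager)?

Hugo reports to Brigid, and Brigid reports to Nina. So Hugo's skip-level manager is Nina.

Nina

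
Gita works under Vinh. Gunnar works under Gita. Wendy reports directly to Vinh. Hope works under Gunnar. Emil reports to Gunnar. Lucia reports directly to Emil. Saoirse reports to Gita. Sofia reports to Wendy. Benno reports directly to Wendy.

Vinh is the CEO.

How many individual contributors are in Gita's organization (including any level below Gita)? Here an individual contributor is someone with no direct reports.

The people in Gita's organization with no one reporting to them are Saoirse, Lucia, Hope. That is 3.

3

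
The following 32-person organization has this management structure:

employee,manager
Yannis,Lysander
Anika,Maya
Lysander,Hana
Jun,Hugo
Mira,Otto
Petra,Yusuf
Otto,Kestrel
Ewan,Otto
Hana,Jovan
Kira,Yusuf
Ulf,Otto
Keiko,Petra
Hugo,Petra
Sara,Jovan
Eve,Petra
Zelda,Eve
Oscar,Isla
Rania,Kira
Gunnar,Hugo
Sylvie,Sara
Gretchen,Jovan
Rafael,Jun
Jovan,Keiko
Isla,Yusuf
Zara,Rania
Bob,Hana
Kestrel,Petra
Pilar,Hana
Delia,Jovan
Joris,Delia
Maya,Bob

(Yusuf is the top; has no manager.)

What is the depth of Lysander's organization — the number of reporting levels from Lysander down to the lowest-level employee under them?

The longest chain under Lysander runs Lysander → Yannis, which is 1 level below Lysander.

1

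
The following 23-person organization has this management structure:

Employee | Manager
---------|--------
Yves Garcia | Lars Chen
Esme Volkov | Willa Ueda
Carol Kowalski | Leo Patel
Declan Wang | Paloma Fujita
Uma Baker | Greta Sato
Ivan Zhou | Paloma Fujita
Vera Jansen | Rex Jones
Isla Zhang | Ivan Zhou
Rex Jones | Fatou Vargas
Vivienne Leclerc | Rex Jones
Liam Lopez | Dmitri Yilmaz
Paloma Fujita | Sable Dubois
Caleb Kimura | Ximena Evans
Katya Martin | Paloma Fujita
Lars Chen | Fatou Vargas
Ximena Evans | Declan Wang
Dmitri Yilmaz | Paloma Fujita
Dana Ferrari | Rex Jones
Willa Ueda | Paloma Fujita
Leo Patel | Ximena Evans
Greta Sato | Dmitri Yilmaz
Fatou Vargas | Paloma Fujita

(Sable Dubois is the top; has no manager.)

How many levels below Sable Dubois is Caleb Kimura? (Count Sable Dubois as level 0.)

4

Chain from Caleb Kimura up to Sable Dubois: Caleb Kimura → Ximena Evans → Declan Wang → Paloma Fujita → Sable Dubois. That is 4 steps up, so Caleb Kimura is 4 levels below Sable Dubois.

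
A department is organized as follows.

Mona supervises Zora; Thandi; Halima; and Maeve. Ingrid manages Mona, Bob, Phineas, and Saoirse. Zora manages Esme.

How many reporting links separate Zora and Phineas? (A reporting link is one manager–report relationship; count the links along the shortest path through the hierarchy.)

Zora is 2 levels below Ingrid, and Phineas is 1 level below Ingrid (their lowest common manager). The shortest path runs up from Zora to Ingrid and back down to Phineas: 2 + 1 = 3 links.

3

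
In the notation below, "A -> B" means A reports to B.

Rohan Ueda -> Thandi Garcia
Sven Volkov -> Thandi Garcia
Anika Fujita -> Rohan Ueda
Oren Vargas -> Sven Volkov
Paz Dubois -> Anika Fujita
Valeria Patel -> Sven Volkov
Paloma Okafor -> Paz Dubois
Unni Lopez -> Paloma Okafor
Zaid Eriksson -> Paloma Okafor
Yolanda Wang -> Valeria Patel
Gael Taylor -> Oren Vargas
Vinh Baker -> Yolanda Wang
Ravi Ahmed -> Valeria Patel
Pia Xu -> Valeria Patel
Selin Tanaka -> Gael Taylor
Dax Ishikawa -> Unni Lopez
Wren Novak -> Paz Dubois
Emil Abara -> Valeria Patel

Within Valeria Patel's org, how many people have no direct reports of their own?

4

The people in Valeria Patel's organization with no one reporting to them are Emil Abara, Pia Xu, Ravi Ahmed, Vinh Baker. That is 4.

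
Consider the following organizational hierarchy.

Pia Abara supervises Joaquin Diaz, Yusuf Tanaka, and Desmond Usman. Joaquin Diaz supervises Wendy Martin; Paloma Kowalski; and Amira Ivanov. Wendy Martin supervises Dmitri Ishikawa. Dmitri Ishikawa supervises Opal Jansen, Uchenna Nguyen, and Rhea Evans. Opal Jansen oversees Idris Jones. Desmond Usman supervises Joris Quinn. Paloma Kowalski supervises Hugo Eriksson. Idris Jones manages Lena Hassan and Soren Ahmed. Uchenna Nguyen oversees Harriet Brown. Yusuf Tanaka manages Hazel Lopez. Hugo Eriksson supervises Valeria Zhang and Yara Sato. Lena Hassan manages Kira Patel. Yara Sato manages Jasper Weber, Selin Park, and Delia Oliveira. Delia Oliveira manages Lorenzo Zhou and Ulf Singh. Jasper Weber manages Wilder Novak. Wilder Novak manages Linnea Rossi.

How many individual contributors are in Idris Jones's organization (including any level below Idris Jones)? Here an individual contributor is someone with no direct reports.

2

The people in Idris Jones's organization with no one reporting to them are Kira Patel, Soren Ahmed. That is 2.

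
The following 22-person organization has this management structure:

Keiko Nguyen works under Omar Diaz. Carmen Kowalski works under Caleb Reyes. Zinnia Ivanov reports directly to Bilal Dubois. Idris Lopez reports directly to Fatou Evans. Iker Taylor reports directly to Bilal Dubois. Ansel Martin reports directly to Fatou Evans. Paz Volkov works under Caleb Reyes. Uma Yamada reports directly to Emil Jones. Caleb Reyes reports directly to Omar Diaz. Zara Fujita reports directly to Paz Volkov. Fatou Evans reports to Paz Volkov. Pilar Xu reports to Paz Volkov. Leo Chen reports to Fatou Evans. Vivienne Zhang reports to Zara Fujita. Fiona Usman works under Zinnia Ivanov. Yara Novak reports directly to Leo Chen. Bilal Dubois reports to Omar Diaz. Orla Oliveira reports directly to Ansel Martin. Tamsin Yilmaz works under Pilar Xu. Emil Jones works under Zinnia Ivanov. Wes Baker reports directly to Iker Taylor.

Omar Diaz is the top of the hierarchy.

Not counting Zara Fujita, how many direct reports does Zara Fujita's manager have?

Zara Fujita reports to Paz Volkov. Paz Volkov's other direct reports are Fatou Evans, Pilar Xu — 2 peers.

2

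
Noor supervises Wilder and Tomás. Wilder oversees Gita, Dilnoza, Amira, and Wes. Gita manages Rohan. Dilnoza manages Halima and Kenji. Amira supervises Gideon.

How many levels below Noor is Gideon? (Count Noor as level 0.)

Chain from Gideon up to Noor: Gideon → Amira → Wilder → Noor. That is 3 steps up, so Gideon is 3 levels below Noor.

3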